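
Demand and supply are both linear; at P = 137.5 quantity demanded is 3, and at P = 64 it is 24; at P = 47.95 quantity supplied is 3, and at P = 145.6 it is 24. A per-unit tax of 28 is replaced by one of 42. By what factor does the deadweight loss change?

Demand slope = (64 − 137.5)/(24 − 3) = −3.5, so P = 148 − 3.5Q.
Supply slope = (145.6 − 47.95)/(24 − 3) = 4.65, so P = 34 + 4.65Q.
Competitive equilibrium: 148 − 3.5Q = 34 + 4.65Q → Q* = 13.9877, P* = 99.0429.
For a per-unit tax t: ΔQ = t/8.15, so DWL = ½·t·(t/8.15) = t²/16.3.
At t = 28: DWL = 48.098. At t = 42: DWL = 108.221.
Ratio = (42/28)² = 2.25.

2.25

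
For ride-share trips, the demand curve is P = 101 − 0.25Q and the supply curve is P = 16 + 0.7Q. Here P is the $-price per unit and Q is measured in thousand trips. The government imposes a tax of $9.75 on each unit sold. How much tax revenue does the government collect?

$772.30 thousand

Competitive equilibrium: 101 − 0.25Q = 16 + 0.7Q → Q* = 89.4737, P* = 78.6316.
With the tax, the buyer price exceeds the seller price by 9.75: (101 − 0.25Q) − (16 + 0.7Q) = 9.75 → Q' = 79.2105.
Tax revenue = 9.75 × 79.2105 = $772.30 thousand.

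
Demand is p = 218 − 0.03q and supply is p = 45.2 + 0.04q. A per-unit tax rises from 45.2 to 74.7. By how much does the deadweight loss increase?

Competitive equilibrium: 218 − 0.03q = 45.2 + 0.04q → q* = 2468.5714, p* = 143.9429.
For a per-unit tax t: Δq = t/0.07, so DWL = ½·t·(t/0.07) = t²/0.14.
At t = 45.2: DWL = 14593.143. At t = 74.7: DWL = 39857.786.
Increase = 39857.786 − 14593.143 = 25264.64.

25264.64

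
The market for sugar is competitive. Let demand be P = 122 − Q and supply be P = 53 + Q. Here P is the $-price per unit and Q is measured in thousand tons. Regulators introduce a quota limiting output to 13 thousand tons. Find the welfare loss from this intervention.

$462.25 thousand

Competitive equilibrium: 122 − Q = 53 + Q → Q* = 34.5, P* = 87.5.
At Q = 13: demand price = 122 − 1·13 = 109; supply price = 53 + 1·13 = 66.
ΔQ = 34.5 − 13 = 21.5; wedge = 109 − 66 = 43.
DWL = ½ × 21.5 × 43 = $462.25 thousand.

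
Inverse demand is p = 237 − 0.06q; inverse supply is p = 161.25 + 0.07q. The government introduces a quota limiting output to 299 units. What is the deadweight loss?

Competitive equilibrium: 237 − 0.06q = 161.25 + 0.07q → q* = 582.6923, p* = 202.0385.
At q = 299: demand price = 237 − 0.06·299 = 219.06; supply price = 161.25 + 0.07·299 = 182.18.
Δq = 582.6923 − 299 = 283.6923; wedge = 219.06 − 182.18 = 36.88.
Welfare loss = ½ × 283.6923 × 36.88 = 5231.29.

5231.29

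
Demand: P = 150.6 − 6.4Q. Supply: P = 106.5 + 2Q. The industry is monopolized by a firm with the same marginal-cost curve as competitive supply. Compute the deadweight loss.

21.65

Competitive equilibrium: 150.6 − 6.4Q = 106.5 + 2Q → Q* = 5.25, P* = 117.
Marginal revenue: MR = 150.6 − 12.8Q. Set MR = MC: 150.6 − 12.8Q = 106.5 + 2Q → Q_m = 2.9797.
Price P_m = 150.6 − 6.4·2.9797 = 131.5299; MC(Q_m) = 106.5 + 2·2.9797 = 112.4594.
Competitive Q* = 5.25, so ΔQ = 2.2703; wedge = 131.5299 − 112.4594 = 19.0705.
Deadweight loss = ½ × 2.2703 × 19.0705 = 21.65.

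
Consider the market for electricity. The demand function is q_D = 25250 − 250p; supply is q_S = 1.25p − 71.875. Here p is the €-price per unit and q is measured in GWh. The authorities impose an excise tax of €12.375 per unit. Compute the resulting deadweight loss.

€95.24

In inverse form: demand p = 101 − 0.004q, supply p = 57.5 + 0.8q.
Competitive equilibrium: 101 − 0.004q = 57.5 + 0.8q → q* = 54.1045, p* = 100.7836.
With the tax, the buyer price exceeds the seller price by 12.375: (101 − 0.004q) − (57.5 + 0.8q) = 12.375 → q' = 38.7127.
Δq = 54.1045 − 38.7127 = 15.3918; the wedge equals the tax, 12.375.
Welfare loss = ½ × 15.3918 × 12.375 = €95.24.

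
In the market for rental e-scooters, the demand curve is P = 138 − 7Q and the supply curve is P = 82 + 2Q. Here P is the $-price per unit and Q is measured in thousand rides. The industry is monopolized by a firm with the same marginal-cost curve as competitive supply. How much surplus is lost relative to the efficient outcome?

$33.35 thousand

Competitive equilibrium: 138 − 7Q = 82 + 2Q → Q* = 6.2222, P* = 94.4444.
Marginal revenue: MR = 138 − 14Q. Set MR = MC: 138 − 14Q = 82 + 2Q → Q_m = 3.5.
Price P_m = 138 − 7·3.5 = 113.5; MC(Q_m) = 82 + 2·3.5 = 89.
Competitive Q* = 6.2222, so ΔQ = 2.7222; wedge = 113.5 − 89 = 24.5.
Welfare loss = ½ × 2.7222 × 24.5 = $33.35 thousand.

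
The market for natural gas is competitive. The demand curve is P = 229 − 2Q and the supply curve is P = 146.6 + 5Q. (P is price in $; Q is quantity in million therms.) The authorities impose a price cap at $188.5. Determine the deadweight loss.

$40.26 million

Competitive equilibrium: 229 − 2Q = 146.6 + 5Q → Q* = 11.7714, P* = 205.4571.
At the ceiling P = 188.5, quantity supplied = (188.5 − 146.6)/5 = 8.38.
Willingness to pay at Q' = 8.38: 229 − 2·8.38 = 212.24.
ΔQ = 11.7714 − 8.38 = 3.3914; wedge = 212.24 − 188.5 = 23.74.
DWL = ½ × 3.3914 × 23.74 = $40.26 million.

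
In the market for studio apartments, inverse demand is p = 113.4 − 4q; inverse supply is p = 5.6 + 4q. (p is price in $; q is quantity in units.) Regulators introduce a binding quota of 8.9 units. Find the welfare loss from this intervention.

Competitive equilibrium: 113.4 − 4q = 5.6 + 4q → q* = 13.475, p* = 59.5.
At q = 8.9: demand price = 113.4 − 4·8.9 = 77.8; supply price = 5.6 + 4·8.9 = 41.2.
Δq = 13.475 − 8.9 = 4.575; wedge = 77.8 − 41.2 = 36.6.
DWL = ½ × 4.575 × 36.6 = $83.72.

$83.72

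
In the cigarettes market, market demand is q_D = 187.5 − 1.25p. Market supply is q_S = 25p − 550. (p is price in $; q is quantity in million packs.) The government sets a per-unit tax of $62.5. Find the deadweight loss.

$2325.15 million

In inverse form: demand p = 150 − 0.8q, supply p = 22 + 0.04q.
Competitive equilibrium: 150 − 0.8q = 22 + 0.04q → q* = 152.381, p* = 28.0952.
With the tax, the buyer price exceeds the seller price by 62.5: (150 − 0.8q) − (22 + 0.04q) = 62.5 → q' = 77.9762.
Δq = 152.381 − 77.9762 = 74.4048; the wedge equals the tax, 62.5.
Deadweight loss = ½ × 74.4048 × 62.5 = $2325.15 million.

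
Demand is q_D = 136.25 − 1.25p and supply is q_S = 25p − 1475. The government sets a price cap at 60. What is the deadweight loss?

500.60

In inverse form: demand p = 109 − 0.8q, supply p = 59 + 0.04q.
Competitive equilibrium: 109 − 0.8q = 59 + 0.04q → q* = 59.5238, p* = 61.381.
At the ceiling p = 60, quantity supplied = (60 − 59)/0.04 = 25.
Willingness to pay at q' = 25: 109 − 0.8·25 = 89.
Δq = 59.5238 − 25 = 34.5238; wedge = 89 − 60 = 29.
Deadweight loss = ½ × 34.5238 × 29 = 500.60.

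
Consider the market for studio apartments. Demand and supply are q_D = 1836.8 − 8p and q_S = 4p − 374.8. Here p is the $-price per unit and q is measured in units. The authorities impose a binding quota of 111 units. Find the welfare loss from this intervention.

$11850.37

In inverse form: demand p = 229.6 − 0.125q, supply p = 93.7 + 0.25q.
Competitive equilibrium: 229.6 − 0.125q = 93.7 + 0.25q → q* = 362.4, p* = 184.3.
At q = 111: demand price = 229.6 − 0.125·111 = 215.725; supply price = 93.7 + 0.25·111 = 121.45.
Δq = 362.4 − 111 = 251.4; wedge = 215.725 − 121.45 = 94.275.
The triangle = ½ × 251.4 × 94.275 = $11850.37.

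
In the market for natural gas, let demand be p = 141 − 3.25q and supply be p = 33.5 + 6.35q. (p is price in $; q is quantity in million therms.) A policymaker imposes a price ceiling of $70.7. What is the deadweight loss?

Competitive equilibrium: 141 − 3.25q = 33.5 + 6.35q → q* = 11.1979, p* = 104.6068.
At the ceiling p = 70.7, quantity supplied = (70.7 − 33.5)/6.35 = 5.8583.
Willingness to pay at q' = 5.8583: 141 − 3.25·5.8583 = 121.9605.
Δq = 11.1979 − 5.8583 = 5.3396; wedge = 121.9605 − 70.7 = 51.2605.
DWL = ½ × 5.3396 × 51.2605 = $136.86 million.

$136.86 million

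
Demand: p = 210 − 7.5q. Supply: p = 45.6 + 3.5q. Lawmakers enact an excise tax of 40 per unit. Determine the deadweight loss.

72.73

Competitive equilibrium: 210 − 7.5q = 45.6 + 3.5q → q* = 14.9455, p* = 97.9091.
With the tax, the buyer price exceeds the seller price by 40: (210 − 7.5q) − (45.6 + 3.5q) = 40 → q' = 11.3091.
Δq = 14.9455 − 11.3091 = 3.6364; the wedge equals the tax, 40.
DWL = ½ × 3.6364 × 40 = 72.73.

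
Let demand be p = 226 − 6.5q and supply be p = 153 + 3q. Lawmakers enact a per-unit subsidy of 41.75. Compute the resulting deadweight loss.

91.74

Competitive equilibrium: 226 − 6.5q = 153 + 3q → q* = 7.6842, p* = 176.0526.
The subsidy lowers effective supply by 41.75: p = 111.25 + 3q.
New quantity: 226 − 6.5q = 111.25 + 3q → q' = 12.0789.
Overproduction Δq = 12.0789 − 7.6842 = 4.3947; wedge = subsidy = 41.75.
The triangle = ½ × 4.3947 × 41.75 = 91.74.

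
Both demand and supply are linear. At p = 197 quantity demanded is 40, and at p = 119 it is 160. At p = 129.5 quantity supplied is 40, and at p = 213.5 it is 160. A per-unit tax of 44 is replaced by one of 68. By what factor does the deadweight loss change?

Demand slope = (119 − 197)/(160 − 40) = −0.65, so p = 223 − 0.65q.
Supply slope = (213.5 − 129.5)/(160 − 40) = 0.7, so p = 101.5 + 0.7q.
Competitive equilibrium: 223 − 0.65q = 101.5 + 0.7q → q* = 90, p* = 164.5.
For a per-unit tax t: Δq = t/1.35, so DWL = ½·t·(t/1.35) = t²/2.7.
At t = 44: DWL = 717.037. At t = 68: DWL = 1712.593.
Ratio = (68/44)² = 2.388.

2.388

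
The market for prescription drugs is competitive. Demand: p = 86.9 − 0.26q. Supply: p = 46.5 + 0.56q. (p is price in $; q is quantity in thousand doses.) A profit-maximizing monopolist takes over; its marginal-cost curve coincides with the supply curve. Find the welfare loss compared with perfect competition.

$57.68 thousand

Competitive equilibrium: 86.9 − 0.26q = 46.5 + 0.56q → q* = 49.2683, p* = 74.0902.
Marginal revenue: MR = 86.9 − 0.52q. Set MR = MC: 86.9 − 0.52q = 46.5 + 0.56q → q_m = 37.4074.
Price p_m = 86.9 − 0.26·37.4074 = 77.1741; MC(q_m) = 46.5 + 0.56·37.4074 = 67.4481.
Competitive q* = 49.2683, so Δq = 11.8609; wedge = 77.1741 − 67.4481 = 9.726.
DWL = ½ × 11.8609 × 9.726 = $57.68 thousand.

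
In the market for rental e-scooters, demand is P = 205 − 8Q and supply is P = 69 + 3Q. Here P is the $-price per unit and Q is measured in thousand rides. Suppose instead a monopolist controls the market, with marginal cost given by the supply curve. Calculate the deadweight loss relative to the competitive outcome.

Competitive equilibrium: 205 − 8Q = 69 + 3Q → Q* = 12.3636, P* = 106.0909.
Marginal revenue: MR = 205 − 16Q. Set MR = MC: 205 − 16Q = 69 + 3Q → Q_m = 7.1579.
Price P_m = 205 − 8·7.1579 = 147.7368; MC(Q_m) = 69 + 3·7.1579 = 90.4737.
Competitive Q* = 12.3636, so ΔQ = 5.2057; wedge = 147.7368 − 90.4737 = 57.2631.
Deadweight loss = ½ × 5.2057 × 57.2631 = $149.05 thousand.

$149.05 thousand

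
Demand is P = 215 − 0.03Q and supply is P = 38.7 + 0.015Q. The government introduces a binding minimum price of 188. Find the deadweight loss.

Competitive equilibrium: 215 − 0.03Q = 38.7 + 0.015Q → Q* = 3917.7778, P* = 97.4667.
At the floor P = 188, quantity demanded = (215 − 188)/0.03 = 900.
Sellers' marginal cost at Q' = 900: 38.7 + 0.015·900 = 52.2.
ΔQ = 3917.7778 − 900 = 3017.7778; wedge = 188 − 52.2 = 135.8.
Deadweight loss = ½ × 3017.7778 × 135.8 = 204907.11.

204907.11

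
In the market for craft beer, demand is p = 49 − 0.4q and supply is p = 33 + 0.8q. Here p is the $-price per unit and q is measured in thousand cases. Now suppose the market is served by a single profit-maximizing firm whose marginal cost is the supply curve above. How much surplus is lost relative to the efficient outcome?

$6.67 thousand

Competitive equilibrium: 49 − 0.4q = 33 + 0.8q → q* = 13.3333, p* = 43.6667.
Marginal revenue: MR = 49 − 0.8q. Set MR = MC: 49 − 0.8q = 33 + 0.8q → q_m = 10.
Price p_m = 49 − 0.4·10 = 45; MC(q_m) = 33 + 0.8·10 = 41.
Competitive q* = 13.3333, so Δq = 3.3333; wedge = 45 − 41 = 4.
The triangle = ½ × 3.3333 × 4 = $6.67 thousand.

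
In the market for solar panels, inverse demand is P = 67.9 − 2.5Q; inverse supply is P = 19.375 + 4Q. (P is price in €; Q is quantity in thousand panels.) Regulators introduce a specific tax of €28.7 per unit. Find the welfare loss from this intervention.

Competitive equilibrium: 67.9 − 2.5Q = 19.375 + 4Q → Q* = 7.4654, P* = 49.2365.
With the tax, the buyer price exceeds the seller price by 28.7: (67.9 − 2.5Q) − (19.375 + 4Q) = 28.7 → Q' = 3.05.
ΔQ = 7.4654 − 3.05 = 4.4154; the wedge equals the tax, 28.7.
Welfare loss = ½ × 4.4154 × 28.7 = €63.36 thousand.

€63.36 thousand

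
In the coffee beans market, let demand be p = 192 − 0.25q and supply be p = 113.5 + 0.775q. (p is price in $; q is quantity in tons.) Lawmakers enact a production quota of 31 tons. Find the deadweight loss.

$1064.99

Competitive equilibrium: 192 − 0.25q = 113.5 + 0.775q → q* = 76.5854, p* = 172.8537.
At q = 31: demand price = 192 − 0.25·31 = 184.25; supply price = 113.5 + 0.775·31 = 137.525.
Δq = 76.5854 − 31 = 45.5854; wedge = 184.25 − 137.525 = 46.725.
DWL = ½ × 45.5854 × 46.725 = $1064.99.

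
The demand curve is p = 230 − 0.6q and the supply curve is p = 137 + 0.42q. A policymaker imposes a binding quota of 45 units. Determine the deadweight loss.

Competitive equilibrium: 230 − 0.6q = 137 + 0.42q → q* = 91.1765, p* = 175.2941.
At q = 45: demand price = 230 − 0.6·45 = 203; supply price = 137 + 0.42·45 = 155.9.
Δq = 91.1765 − 45 = 46.1765; wedge = 203 − 155.9 = 47.1.
DWL = ½ × 46.1765 × 47.1 = 1087.46.

1087.46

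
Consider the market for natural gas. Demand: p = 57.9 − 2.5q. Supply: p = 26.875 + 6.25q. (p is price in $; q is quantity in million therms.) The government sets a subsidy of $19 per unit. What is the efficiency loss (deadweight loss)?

$20.63 million

Competitive equilibrium: 57.9 − 2.5q = 26.875 + 6.25q → q* = 3.5457, p* = 49.0357.
The subsidy lowers effective supply by 19: p = 7.875 + 6.25q.
New quantity: 57.9 − 2.5q = 7.875 + 6.25q → q' = 5.7171.
Overproduction Δq = 5.7171 − 3.5457 = 2.1714; wedge = subsidy = 19.
The triangle = ½ × 2.1714 × 19 = $20.63 million.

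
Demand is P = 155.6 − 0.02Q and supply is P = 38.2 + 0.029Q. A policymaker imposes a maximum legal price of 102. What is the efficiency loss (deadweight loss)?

940.41

Competitive equilibrium: 155.6 − 0.02Q = 38.2 + 0.029Q → Q* = 2395.9184, P* = 107.6816.
At the ceiling P = 102, quantity supplied = (102 − 38.2)/0.029 = 2200.
Willingness to pay at Q' = 2200: 155.6 − 0.02·2200 = 111.6.
ΔQ = 2395.9184 − 2200 = 195.9184; wedge = 111.6 − 102 = 9.6.
Welfare loss = ½ × 195.9184 × 9.6 = 940.41.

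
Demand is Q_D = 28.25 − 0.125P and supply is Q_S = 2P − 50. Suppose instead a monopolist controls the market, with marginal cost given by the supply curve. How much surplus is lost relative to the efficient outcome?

In inverse form: demand P = 226 − 8Q, supply P = 25 + 0.5Q.
Competitive equilibrium: 226 − 8Q = 25 + 0.5Q → Q* = 23.6471, P* = 36.8235.
Marginal revenue: MR = 226 − 16Q. Set MR = MC: 226 − 16Q = 25 + 0.5Q → Q_m = 12.1818.
Price P_m = 226 − 8·12.1818 = 128.5456; MC(Q_m) = 25 + 0.5·12.1818 = 31.0909.
Competitive Q* = 23.6471, so ΔQ = 11.4653; wedge = 128.5456 − 31.0909 = 97.4547.
Deadweight loss = ½ × 11.4653 × 97.4547 = 558.67.

558.67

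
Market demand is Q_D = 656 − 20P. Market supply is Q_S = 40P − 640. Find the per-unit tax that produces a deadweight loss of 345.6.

7.2

In inverse form: demand P = 32.8 − 0.05Q, supply P = 16 + 0.025Q.
Competitive equilibrium: 32.8 − 0.05Q = 16 + 0.025Q → Q* = 224, P* = 21.6.
A tax t gives ΔQ = t/0.075 and wedge t, so DWL = t²/0.15.
t²/0.15 = 345.6 → t² = 51.84 → t = 7.2.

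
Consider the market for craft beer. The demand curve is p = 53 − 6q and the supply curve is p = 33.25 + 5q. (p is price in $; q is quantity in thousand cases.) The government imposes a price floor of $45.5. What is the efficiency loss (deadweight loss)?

Competitive equilibrium: 53 − 6q = 33.25 + 5q → q* = 1.7955, p* = 42.2273.
At the floor p = 45.5, quantity demanded = (53 − 45.5)/6 = 1.25.
Sellers' marginal cost at q' = 1.25: 33.25 + 5·1.25 = 39.5.
Δq = 1.7955 − 1.25 = 0.5455; wedge = 45.5 − 39.5 = 6.
DWL = ½ × 0.5455 × 6 = $1.64 thousand.

$1.64 thousand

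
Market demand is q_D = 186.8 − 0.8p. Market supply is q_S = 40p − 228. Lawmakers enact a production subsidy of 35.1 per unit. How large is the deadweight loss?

483.14

In inverse form: demand p = 233.5 − 1.25q, supply p = 5.7 + 0.025q.
Competitive equilibrium: 233.5 − 1.25q = 5.7 + 0.025q → q* = 178.6667, p* = 10.1667.
The subsidy lowers effective supply by 35.1: p = 0.025q − 29.4.
New quantity: 233.5 − 1.25q = 0.025q − 29.4 → q' = 206.1961.
Overproduction Δq = 206.1961 − 178.6667 = 27.5294; wedge = subsidy = 35.1.
DWL = ½ × 27.5294 × 35.1 = 483.14.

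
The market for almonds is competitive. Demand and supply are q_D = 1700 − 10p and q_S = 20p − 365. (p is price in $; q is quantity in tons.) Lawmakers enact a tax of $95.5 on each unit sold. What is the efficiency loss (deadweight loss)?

$30400.83

In inverse form: demand p = 170 − 0.1q, supply p = 18.25 + 0.05q.
Competitive equilibrium: 170 − 0.1q = 18.25 + 0.05q → q* = 1011.6667, p* = 68.8333.
With the tax, the buyer price exceeds the seller price by 95.5: (170 − 0.1q) − (18.25 + 0.05q) = 95.5 → q' = 375.
Δq = 1011.6667 − 375 = 636.6667; the wedge equals the tax, 95.5.
Deadweight loss = ½ × 636.6667 × 95.5 = $30400.83.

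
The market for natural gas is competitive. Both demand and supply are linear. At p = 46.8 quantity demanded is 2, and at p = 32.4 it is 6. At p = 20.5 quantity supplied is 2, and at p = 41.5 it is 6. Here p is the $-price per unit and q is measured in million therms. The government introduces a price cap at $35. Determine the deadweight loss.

$0.19 million

Demand slope = (32.4 − 46.8)/(6 − 2) = −3.6, so p = 54 − 3.6q.
Supply slope = (41.5 − 20.5)/(6 − 2) = 5.25, so p = 10 + 5.25q.
Competitive equilibrium: 54 − 3.6q = 10 + 5.25q → q* = 4.9718, p* = 36.1017.
At the ceiling p = 35, quantity supplied = (35 − 10)/5.25 = 4.7619.
Willingness to pay at q' = 4.7619: 54 − 3.6·4.7619 = 36.8572.
Δq = 4.9718 − 4.7619 = 0.2099; wedge = 36.8572 − 35 = 1.8572.
Deadweight loss = ½ × 0.2099 × 1.8572 = $0.19 million.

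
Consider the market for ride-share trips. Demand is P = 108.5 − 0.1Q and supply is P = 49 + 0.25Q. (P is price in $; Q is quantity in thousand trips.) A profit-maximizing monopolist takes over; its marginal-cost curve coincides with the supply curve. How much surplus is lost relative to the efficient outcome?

$249.75 thousand

Competitive equilibrium: 108.5 − 0.1Q = 49 + 0.25Q → Q* = 170, P* = 91.5.
Marginal revenue: MR = 108.5 − 0.2Q. Set MR = MC: 108.5 − 0.2Q = 49 + 0.25Q → Q_m = 132.2222.
Price P_m = 108.5 − 0.1·132.2222 = 95.2778; MC(Q_m) = 49 + 0.25·132.2222 = 82.0556.
Competitive Q* = 170, so ΔQ = 37.7778; wedge = 95.2778 − 82.0556 = 13.2222.
Deadweight loss = ½ × 37.7778 × 13.2222 = $249.75 thousand.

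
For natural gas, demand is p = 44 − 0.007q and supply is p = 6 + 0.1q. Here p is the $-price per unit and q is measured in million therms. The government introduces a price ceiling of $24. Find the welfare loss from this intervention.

Competitive equilibrium: 44 − 0.007q = 6 + 0.1q → q* = 355.1402, p* = 41.514.
At the ceiling p = 24, quantity supplied = (24 − 6)/0.1 = 180.
Willingness to pay at q' = 180: 44 − 0.007·180 = 42.74.
Δq = 355.1402 − 180 = 175.1402; wedge = 42.74 − 24 = 18.74.
The triangle = ½ × 175.1402 × 18.74 = $1641.06 million.

$1641.06 million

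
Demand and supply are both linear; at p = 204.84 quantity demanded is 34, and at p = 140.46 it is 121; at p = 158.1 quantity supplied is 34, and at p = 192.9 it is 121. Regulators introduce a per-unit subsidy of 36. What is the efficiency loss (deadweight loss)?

Demand slope = (140.46 − 204.84)/(121 − 34) = −0.74, so p = 230 − 0.74q.
Supply slope = (192.9 − 158.1)/(121 − 34) = 0.4, so p = 144.5 + 0.4q.
Competitive equilibrium: 230 − 0.74q = 144.5 + 0.4q → q* = 75, p* = 174.5.
The subsidy lowers effective supply by 36: p = 108.5 + 0.4q.
New quantity: 230 − 0.74q = 108.5 + 0.4q → q' = 106.5789.
Overproduction Δq = 106.5789 − 75 = 31.5789; wedge = subsidy = 36.
DWL = ½ × 31.5789 × 36 = 568.42.

568.42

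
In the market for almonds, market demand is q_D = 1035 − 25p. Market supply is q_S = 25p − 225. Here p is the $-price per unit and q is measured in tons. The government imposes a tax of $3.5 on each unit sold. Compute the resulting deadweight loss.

In inverse form: demand p = 41.4 − 0.04q, supply p = 9 + 0.04q.
Competitive equilibrium: 41.4 − 0.04q = 9 + 0.04q → q* = 405, p* = 25.2.
With the tax, the buyer price exceeds the seller price by 3.5: (41.4 − 0.04q) − (9 + 0.04q) = 3.5 → q' = 361.25.
Δq = 405 − 361.25 = 43.75; the wedge equals the tax, 3.5.
Welfare loss = ½ × 43.75 × 3.5 = $76.56.

$76.56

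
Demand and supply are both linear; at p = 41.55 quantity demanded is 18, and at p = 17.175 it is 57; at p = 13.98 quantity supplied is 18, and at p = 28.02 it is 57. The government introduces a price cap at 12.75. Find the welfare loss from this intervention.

485.79

Demand slope = (17.175 − 41.55)/(57 − 18) = −0.625, so p = 52.8 − 0.625q.
Supply slope = (28.02 − 13.98)/(57 − 18) = 0.36, so p = 7.5 + 0.36q.
Competitive equilibrium: 52.8 − 0.625q = 7.5 + 0.36q → q* = 45.9898, p* = 24.0563.
At the ceiling p = 12.75, quantity supplied = (12.75 − 7.5)/0.36 = 14.5833.
Willingness to pay at q' = 14.5833: 52.8 − 0.625·14.5833 = 43.6854.
Δq = 45.9898 − 14.5833 = 31.4065; wedge = 43.6854 − 12.75 = 30.9354.
DWL = ½ × 31.4065 × 30.9354 = 485.79.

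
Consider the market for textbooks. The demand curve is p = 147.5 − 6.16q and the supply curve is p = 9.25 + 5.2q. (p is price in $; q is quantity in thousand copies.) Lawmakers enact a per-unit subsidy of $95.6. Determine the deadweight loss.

$402.26 thousand

Competitive equilibrium: 147.5 − 6.16q = 9.25 + 5.2q → q* = 12.1699, p* = 72.5335.
The subsidy lowers effective supply by 95.6: p = 5.2q − 86.35.
New quantity: 147.5 − 6.16q = 5.2q − 86.35 → q' = 20.5854.
Overproduction Δq = 20.5854 − 12.1699 = 8.4155; wedge = subsidy = 95.6.
DWL = ½ × 8.4155 × 95.6 = $402.26 thousand.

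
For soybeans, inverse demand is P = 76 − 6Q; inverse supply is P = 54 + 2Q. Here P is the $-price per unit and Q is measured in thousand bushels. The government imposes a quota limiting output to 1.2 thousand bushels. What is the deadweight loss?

$9.61 thousand

Competitive equilibrium: 76 − 6Q = 54 + 2Q → Q* = 2.75, P* = 59.5.
At Q = 1.2: demand price = 76 − 6·1.2 = 68.8; supply price = 54 + 2·1.2 = 56.4.
ΔQ = 2.75 − 1.2 = 1.55; wedge = 68.8 − 56.4 = 12.4.
DWL = ½ × 1.55 × 12.4 = $9.61 thousand.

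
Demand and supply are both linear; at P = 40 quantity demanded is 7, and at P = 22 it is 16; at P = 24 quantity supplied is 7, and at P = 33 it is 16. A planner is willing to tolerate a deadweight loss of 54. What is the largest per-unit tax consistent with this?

18

Demand slope = (22 − 40)/(16 − 7) = −2, so P = 54 − 2Q.
Supply slope = (33 − 24)/(16 − 7) = 1, so P = 17 + Q.
Competitive equilibrium: 54 − 2Q = 17 + Q → Q* = 12.3333, P* = 29.3333.
A tax t gives ΔQ = t/3 and wedge t, so DWL = t²/6.
t²/6 = 54 → t² = 324 → t = 18.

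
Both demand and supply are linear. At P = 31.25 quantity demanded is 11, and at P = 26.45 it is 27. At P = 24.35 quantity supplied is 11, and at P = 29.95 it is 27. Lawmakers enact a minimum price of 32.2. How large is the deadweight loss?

61.73

Demand slope = (26.45 − 31.25)/(27 − 11) = −0.3, so P = 34.55 − 0.3Q.
Supply slope = (29.95 − 24.35)/(27 − 11) = 0.35, so P = 20.5 + 0.35Q.
Competitive equilibrium: 34.55 − 0.3Q = 20.5 + 0.35Q → Q* = 21.6154, P* = 28.0654.
At the floor P = 32.2, quantity demanded = (34.55 − 32.2)/0.3 = 7.8333.
Sellers' marginal cost at Q' = 7.8333: 20.5 + 0.35·7.8333 = 23.2417.
ΔQ = 21.6154 − 7.8333 = 13.7821; wedge = 32.2 − 23.2417 = 8.9583.
Deadweight loss = ½ × 13.7821 × 8.9583 = 61.73.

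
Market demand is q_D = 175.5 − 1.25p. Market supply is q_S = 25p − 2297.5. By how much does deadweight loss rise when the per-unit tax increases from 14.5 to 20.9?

In inverse form: demand p = 140.4 − 0.8q, supply p = 91.9 + 0.04q.
Competitive equilibrium: 140.4 − 0.8q = 91.9 + 0.04q → q* = 57.7381, p* = 94.2095.
For a per-unit tax t: Δq = t/0.84, so DWL = ½·t·(t/0.84) = t²/1.68.
At t = 14.5: DWL = 125.149. At t = 20.9: DWL = 260.006.
Increase = 260.006 − 125.149 = 134.86.

134.86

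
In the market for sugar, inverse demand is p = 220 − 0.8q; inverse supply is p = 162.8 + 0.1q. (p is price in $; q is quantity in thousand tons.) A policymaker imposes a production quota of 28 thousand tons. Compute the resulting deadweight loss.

Competitive equilibrium: 220 − 0.8q = 162.8 + 0.1q → q* = 63.5556, p* = 169.1556.
At q = 28: demand price = 220 − 0.8·28 = 197.6; supply price = 162.8 + 0.1·28 = 165.6.
Δq = 63.5556 − 28 = 35.5556; wedge = 197.6 − 165.6 = 32.
The triangle = ½ × 35.5556 × 32 = $568.89 thousand.

$568.89 thousand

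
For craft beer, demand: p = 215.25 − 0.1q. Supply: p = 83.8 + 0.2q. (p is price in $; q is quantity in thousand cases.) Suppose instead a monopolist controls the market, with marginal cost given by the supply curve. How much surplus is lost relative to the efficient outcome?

Competitive equilibrium: 215.25 − 0.1q = 83.8 + 0.2q → q* = 438.1667, p* = 171.4333.
Marginal revenue: MR = 215.25 − 0.2q. Set MR = MC: 215.25 − 0.2q = 83.8 + 0.2q → q_m = 328.625.
Price p_m = 215.25 − 0.1·328.625 = 182.3875; MC(q_m) = 83.8 + 0.2·328.625 = 149.525.
Competitive q* = 438.1667, so Δq = 109.5417; wedge = 182.3875 − 149.525 = 32.8625.
Deadweight loss = ½ × 109.5417 × 32.8625 = $1799.91 thousand.

$1799.91 thousand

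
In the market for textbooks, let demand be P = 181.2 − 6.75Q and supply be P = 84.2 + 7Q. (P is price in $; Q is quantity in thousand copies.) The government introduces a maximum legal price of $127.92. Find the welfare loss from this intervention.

Competitive equilibrium: 181.2 − 6.75Q = 84.2 + 7Q → Q* = 7.0545, P* = 133.5818.
At the ceiling P = 127.92, quantity supplied = (127.92 − 84.2)/7 = 6.2457.
Willingness to pay at Q' = 6.2457: 181.2 − 6.75·6.2457 = 139.0415.
ΔQ = 7.0545 − 6.2457 = 0.8088; wedge = 139.0415 − 127.92 = 11.1215.
DWL = ½ × 0.8088 × 11.1215 = $4.50 thousand.

$4.50 thousand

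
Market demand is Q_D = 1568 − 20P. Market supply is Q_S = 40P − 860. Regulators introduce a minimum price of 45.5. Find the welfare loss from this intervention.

In inverse form: demand P = 78.4 − 0.05Q, supply P = 21.5 + 0.025Q.
Competitive equilibrium: 78.4 − 0.05Q = 21.5 + 0.025Q → Q* = 758.6667, P* = 40.4667.
At the floor P = 45.5, quantity demanded = (78.4 − 45.5)/0.05 = 658.
Sellers' marginal cost at Q' = 658: 21.5 + 0.025·658 = 37.95.
ΔQ = 758.6667 − 658 = 100.6667; wedge = 45.5 − 37.95 = 7.55.
Welfare loss = ½ × 100.6667 × 7.55 = 380.02.

380.02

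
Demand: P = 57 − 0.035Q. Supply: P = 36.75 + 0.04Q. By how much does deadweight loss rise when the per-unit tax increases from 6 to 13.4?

957.07

Competitive equilibrium: 57 − 0.035Q = 36.75 + 0.04Q → Q* = 270, P* = 47.55.
For a per-unit tax t: ΔQ = t/0.075, so DWL = ½·t·(t/0.075) = t²/0.15.
At t = 6: DWL = 240. At t = 13.4: DWL = 1197.067.
Increase = 1197.067 − 240 = 957.07.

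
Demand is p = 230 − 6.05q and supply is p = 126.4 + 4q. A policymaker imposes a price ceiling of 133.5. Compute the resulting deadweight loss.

Competitive equilibrium: 230 − 6.05q = 126.4 + 4q → q* = 10.3085, p* = 167.6338.
At the ceiling p = 133.5, quantity supplied = (133.5 − 126.4)/4 = 1.775.
Willingness to pay at q' = 1.775: 230 − 6.05·1.775 = 219.2613.
Δq = 10.3085 − 1.775 = 8.5335; wedge = 219.2613 − 133.5 = 85.7613.
DWL = ½ × 8.5335 × 85.7613 = 365.92.

365.92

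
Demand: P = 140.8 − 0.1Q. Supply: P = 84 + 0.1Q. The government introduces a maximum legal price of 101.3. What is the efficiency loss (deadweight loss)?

1232.10

Competitive equilibrium: 140.8 − 0.1Q = 84 + 0.1Q → Q* = 284, P* = 112.4.
At the ceiling P = 101.3, quantity supplied = (101.3 − 84)/0.1 = 173.
Willingness to pay at Q' = 173: 140.8 − 0.1·173 = 123.5.
ΔQ = 284 − 173 = 111; wedge = 123.5 − 101.3 = 22.2.
Deadweight loss = ½ × 111 × 22.2 = 1232.10.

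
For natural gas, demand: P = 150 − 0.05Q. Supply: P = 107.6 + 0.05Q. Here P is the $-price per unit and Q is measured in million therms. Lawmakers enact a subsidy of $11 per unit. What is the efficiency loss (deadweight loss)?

Competitive equilibrium: 150 − 0.05Q = 107.6 + 0.05Q → Q* = 424, P* = 128.8.
The subsidy lowers effective supply by 11: P = 96.6 + 0.05Q.
New quantity: 150 − 0.05Q = 96.6 + 0.05Q → Q' = 534.
Overproduction ΔQ = 534 − 424 = 110; wedge = subsidy = 11.
Deadweight loss = ½ × 110 × 11 = $605 million.

$605 million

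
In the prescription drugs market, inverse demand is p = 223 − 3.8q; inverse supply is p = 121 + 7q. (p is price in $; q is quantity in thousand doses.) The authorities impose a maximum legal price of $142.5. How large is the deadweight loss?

Competitive equilibrium: 223 − 3.8q = 121 + 7q → q* = 9.4444, p* = 187.1111.
At the ceiling p = 142.5, quantity supplied = (142.5 − 121)/7 = 3.0714.
Willingness to pay at q' = 3.0714: 223 − 3.8·3.0714 = 211.3287.
Δq = 9.4444 − 3.0714 = 6.373; wedge = 211.3287 − 142.5 = 68.8287.
DWL = ½ × 6.373 × 68.8287 = $219.32 thousand.

$219.32 thousand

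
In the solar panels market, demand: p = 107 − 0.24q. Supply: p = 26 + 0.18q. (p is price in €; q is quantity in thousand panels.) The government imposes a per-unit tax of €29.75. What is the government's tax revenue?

€3630.21 thousand

Competitive equilibrium: 107 − 0.24q = 26 + 0.18q → q* = 192.8571, p* = 60.7143.
With the tax, the buyer price exceeds the seller price by 29.75: (107 − 0.24q) − (26 + 0.18q) = 29.75 → q' = 122.0238.
Tax revenue = 29.75 × 122.0238 = €3630.21 thousand.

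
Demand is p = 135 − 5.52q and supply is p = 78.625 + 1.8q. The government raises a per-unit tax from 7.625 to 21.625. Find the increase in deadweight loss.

27.97

Competitive equilibrium: 135 − 5.52q = 78.625 + 1.8q → q* = 7.7015, p* = 92.4877.
For a per-unit tax t: Δq = t/7.32, so DWL = ½·t·(t/7.32) = t²/14.64.
At t = 7.625: DWL = 3.971. At t = 21.625: DWL = 31.943.
Increase = 31.943 − 3.971 = 27.97.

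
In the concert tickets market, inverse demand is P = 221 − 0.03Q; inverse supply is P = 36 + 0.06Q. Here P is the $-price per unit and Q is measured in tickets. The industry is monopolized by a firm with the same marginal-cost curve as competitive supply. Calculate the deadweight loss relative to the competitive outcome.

Competitive equilibrium: 221 − 0.03Q = 36 + 0.06Q → Q* = 2055.5556, P* = 159.3333.
Marginal revenue: MR = 221 − 0.06Q. Set MR = MC: 221 − 0.06Q = 36 + 0.06Q → Q_m = 1541.6667.
Price P_m = 221 − 0.03·1541.6667 = 174.75; MC(Q_m) = 36 + 0.06·1541.6667 = 128.5.
Competitive Q* = 2055.5556, so ΔQ = 513.8889; wedge = 174.75 − 128.5 = 46.25.
The triangle = ½ × 513.8889 × 46.25 = $11883.68.

$11883.68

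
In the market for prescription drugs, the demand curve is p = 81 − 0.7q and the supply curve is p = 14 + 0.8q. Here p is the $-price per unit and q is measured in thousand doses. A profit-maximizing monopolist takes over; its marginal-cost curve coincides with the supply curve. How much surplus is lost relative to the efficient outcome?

Competitive equilibrium: 81 − 0.7q = 14 + 0.8q → q* = 44.6667, p* = 49.7333.
Marginal revenue: MR = 81 − 1.4q. Set MR = MC: 81 − 1.4q = 14 + 0.8q → q_m = 30.4545.
Price p_m = 81 − 0.7·30.4545 = 59.6819; MC(q_m) = 14 + 0.8·30.4545 = 38.3636.
Competitive q* = 44.6667, so Δq = 14.2122; wedge = 59.6819 − 38.3636 = 21.3183.
Welfare loss = ½ × 14.2122 × 21.3183 = $151.49 thousand.

$151.49 thousand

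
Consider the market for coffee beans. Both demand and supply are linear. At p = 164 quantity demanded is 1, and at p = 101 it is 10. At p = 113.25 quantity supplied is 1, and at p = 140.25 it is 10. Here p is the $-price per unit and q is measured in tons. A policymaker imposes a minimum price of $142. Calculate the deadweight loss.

Demand slope = (101 − 164)/(10 − 1) = −7, so p = 171 − 7q.
Supply slope = (140.25 − 113.25)/(10 − 1) = 3, so p = 110.25 + 3q.
Competitive equilibrium: 171 − 7q = 110.25 + 3q → q* = 6.075, p* = 128.475.
At the floor p = 142, quantity demanded = (171 − 142)/7 = 4.1429.
Sellers' marginal cost at q' = 4.1429: 110.25 + 3·4.1429 = 122.6787.
Δq = 6.075 − 4.1429 = 1.9321; wedge = 142 − 122.6787 = 19.3213.
Welfare loss = ½ × 1.9321 × 19.3213 = $18.67.

$18.67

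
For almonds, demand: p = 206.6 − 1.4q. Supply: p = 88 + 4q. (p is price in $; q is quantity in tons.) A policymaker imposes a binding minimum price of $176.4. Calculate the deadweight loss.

Competitive equilibrium: 206.6 − 1.4q = 88 + 4q → q* = 21.963, p* = 175.8519.
At the floor p = 176.4, quantity demanded = (206.6 − 176.4)/1.4 = 21.5714.
Sellers' marginal cost at q' = 21.5714: 88 + 4·21.5714 = 174.2856.
Δq = 21.963 − 21.5714 = 0.3916; wedge = 176.4 − 174.2856 = 2.1144.
DWL = ½ × 0.3916 × 2.1144 = $0.41.

$0.41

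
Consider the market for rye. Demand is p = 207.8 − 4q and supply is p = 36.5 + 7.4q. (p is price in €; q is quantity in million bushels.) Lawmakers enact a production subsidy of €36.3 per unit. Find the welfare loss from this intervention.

Competitive equilibrium: 207.8 − 4q = 36.5 + 7.4q → q* = 15.0263, p* = 147.6947.
The subsidy lowers effective supply by 36.3: p = 0.2 + 7.4q.
New quantity: 207.8 − 4q = 0.2 + 7.4q → q' = 18.2105.
Overproduction Δq = 18.2105 − 15.0263 = 3.1842; wedge = subsidy = 36.3.
Welfare loss = ½ × 3.1842 × 36.3 = €57.79 million.

€57.79 million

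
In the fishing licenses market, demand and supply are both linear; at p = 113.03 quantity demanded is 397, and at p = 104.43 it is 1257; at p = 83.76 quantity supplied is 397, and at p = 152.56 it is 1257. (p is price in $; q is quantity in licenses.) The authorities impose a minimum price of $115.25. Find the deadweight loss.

Demand slope = (104.43 − 113.03)/(1257 − 397) = −0.01, so p = 117 − 0.01q.
Supply slope = (152.56 − 83.76)/(1257 − 397) = 0.08, so p = 52 + 0.08q.
Competitive equilibrium: 117 − 0.01q = 52 + 0.08q → q* = 722.2222, p* = 109.7778.
At the floor p = 115.25, quantity demanded = (117 − 115.25)/0.01 = 175.
Sellers' marginal cost at q' = 175: 52 + 0.08·175 = 66.
Δq = 722.2222 − 175 = 547.2222; wedge = 115.25 − 66 = 49.25.
Deadweight loss = ½ × 547.2222 × 49.25 = $13475.35.

$13475.35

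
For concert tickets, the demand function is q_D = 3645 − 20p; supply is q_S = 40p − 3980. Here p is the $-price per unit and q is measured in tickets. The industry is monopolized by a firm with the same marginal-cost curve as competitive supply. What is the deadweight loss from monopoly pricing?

In inverse form: demand p = 182.25 − 0.05q, supply p = 99.5 + 0.025q.
Competitive equilibrium: 182.25 − 0.05q = 99.5 + 0.025q → q* = 1103.3333, p* = 127.0833.
Marginal revenue: MR = 182.25 − 0.1q. Set MR = MC: 182.25 − 0.1q = 99.5 + 0.025q → q_m = 662.
Price p_m = 182.25 − 0.05·662 = 149.15; MC(q_m) = 99.5 + 0.025·662 = 116.05.
Competitive q* = 1103.3333, so Δq = 441.3333; wedge = 149.15 − 116.05 = 33.1.
The triangle = ½ × 441.3333 × 33.1 = $7304.07.

$7304.07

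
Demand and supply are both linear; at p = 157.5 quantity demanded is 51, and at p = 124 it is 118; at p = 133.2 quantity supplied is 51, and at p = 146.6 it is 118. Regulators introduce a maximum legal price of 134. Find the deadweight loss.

Demand slope = (124 − 157.5)/(118 − 51) = −0.5, so p = 183 − 0.5q.
Supply slope = (146.6 − 133.2)/(118 − 51) = 0.2, so p = 123 + 0.2q.
Competitive equilibrium: 183 − 0.5q = 123 + 0.2q → q* = 85.7143, p* = 140.1429.
At the ceiling p = 134, quantity supplied = (134 − 123)/0.2 = 55.
Willingness to pay at q' = 55: 183 − 0.5·55 = 155.5.
Δq = 85.7143 − 55 = 30.7143; wedge = 155.5 − 134 = 21.5.
DWL = ½ × 30.7143 × 21.5 = 330.18.

330.18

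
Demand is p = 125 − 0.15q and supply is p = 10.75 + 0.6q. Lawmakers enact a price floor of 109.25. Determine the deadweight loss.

Competitive equilibrium: 125 − 0.15q = 10.75 + 0.6q → q* = 152.3333, p* = 102.15.
At the floor p = 109.25, quantity demanded = (125 − 109.25)/0.15 = 105.
Sellers' marginal cost at q' = 105: 10.75 + 0.6·105 = 73.75.
Δq = 152.3333 − 105 = 47.3333; wedge = 109.25 − 73.75 = 35.5.
The triangle = ½ × 47.3333 × 35.5 = 840.17.

840.17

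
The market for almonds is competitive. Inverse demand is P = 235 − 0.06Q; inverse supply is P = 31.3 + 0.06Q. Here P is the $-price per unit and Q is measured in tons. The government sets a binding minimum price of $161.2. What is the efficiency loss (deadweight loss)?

$13113.375

Competitive equilibrium: 235 − 0.06Q = 31.3 + 0.06Q → Q* = 1697.5, P* = 133.15.
At the floor P = 161.2, quantity demanded = (235 − 161.2)/0.06 = 1230.
Sellers' marginal cost at Q' = 1230: 31.3 + 0.06·1230 = 105.1.
ΔQ = 1697.5 − 1230 = 467.5; wedge = 161.2 − 105.1 = 56.1.
The triangle = ½ × 467.5 × 56.1 = $13113.375.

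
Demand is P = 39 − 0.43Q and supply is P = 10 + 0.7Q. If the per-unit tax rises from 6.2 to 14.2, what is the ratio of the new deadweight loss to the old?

Competitive equilibrium: 39 − 0.43Q = 10 + 0.7Q → Q* = 25.6637, P* = 27.9646.
For a per-unit tax t: ΔQ = t/1.13, so DWL = ½·t·(t/1.13) = t²/2.26.
At t = 6.2: DWL = 17.009. At t = 14.2: DWL = 89.221.
Ratio = (14.2/6.2)² = 5.246.

5.246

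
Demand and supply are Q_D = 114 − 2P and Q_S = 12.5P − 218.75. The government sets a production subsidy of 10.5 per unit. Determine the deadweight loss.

95.04

In inverse form: demand P = 57 − 0.5Q, supply P = 17.5 + 0.08Q.
Competitive equilibrium: 57 − 0.5Q = 17.5 + 0.08Q → Q* = 68.1034, P* = 22.9483.
The subsidy lowers effective supply by 10.5: P = 7 + 0.08Q.
New quantity: 57 − 0.5Q = 7 + 0.08Q → Q' = 86.2069.
Overproduction ΔQ = 86.2069 − 68.1034 = 18.1035; wedge = subsidy = 10.5.
Deadweight loss = ½ × 18.1035 × 10.5 = 95.04.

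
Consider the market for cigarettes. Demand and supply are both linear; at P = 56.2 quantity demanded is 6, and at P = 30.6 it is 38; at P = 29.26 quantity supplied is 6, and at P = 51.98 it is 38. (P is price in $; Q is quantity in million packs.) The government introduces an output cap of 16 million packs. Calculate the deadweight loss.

Demand slope = (30.6 − 56.2)/(38 − 6) = −0.8, so P = 61 − 0.8Q.
Supply slope = (51.98 − 29.26)/(38 − 6) = 0.71, so P = 25 + 0.71Q.
Competitive equilibrium: 61 − 0.8Q = 25 + 0.71Q → Q* = 23.8411, P* = 41.9272.
At Q = 16: demand price = 61 − 0.8·16 = 48.2; supply price = 25 + 0.71·16 = 36.36.
ΔQ = 23.8411 − 16 = 7.8411; wedge = 48.2 − 36.36 = 11.84.
The triangle = ½ × 7.8411 × 11.84 = $46.42 million.

$46.42 million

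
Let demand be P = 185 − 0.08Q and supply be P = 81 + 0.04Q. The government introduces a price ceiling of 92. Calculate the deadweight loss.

21004.17

Competitive equilibrium: 185 − 0.08Q = 81 + 0.04Q → Q* = 866.6667, P* = 115.6667.
At the ceiling P = 92, quantity supplied = (92 − 81)/0.04 = 275.
Willingness to pay at Q' = 275: 185 − 0.08·275 = 163.
ΔQ = 866.6667 − 275 = 591.6667; wedge = 163 − 92 = 71.
The triangle = ½ × 591.6667 × 71 = 21004.17.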